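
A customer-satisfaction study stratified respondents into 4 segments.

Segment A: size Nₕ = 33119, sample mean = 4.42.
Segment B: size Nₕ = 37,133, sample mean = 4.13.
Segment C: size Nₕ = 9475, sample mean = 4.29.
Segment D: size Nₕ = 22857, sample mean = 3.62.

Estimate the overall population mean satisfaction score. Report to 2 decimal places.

4.12

N = 102584; weights Wₕ = Nₕ/N = (0.3228, 0.3620, 0.0924, 0.2228).
x̄_st = Σ Wₕ·x̄ₕ = 0.3228·4.42 + 0.3620·4.13 + 0.0924·4.29 + 0.2228·3.62 ≈ 4.1248...
→ 4.12.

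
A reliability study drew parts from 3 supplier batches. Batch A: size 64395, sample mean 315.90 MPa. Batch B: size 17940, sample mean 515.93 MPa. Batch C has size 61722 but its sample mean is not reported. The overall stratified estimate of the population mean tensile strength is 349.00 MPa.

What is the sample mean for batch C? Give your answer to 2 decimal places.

335.01

Σ Nₕx̄ₕ = N·μ, so 61722·x̄_C = 144057·349.00 − (64395·315.90 + 17940·515.93).
= 50275893 − 29598164.7 = 20677728.3.
x̄_C = 20677728.3 / 61722 = 335.0139... → 335.01.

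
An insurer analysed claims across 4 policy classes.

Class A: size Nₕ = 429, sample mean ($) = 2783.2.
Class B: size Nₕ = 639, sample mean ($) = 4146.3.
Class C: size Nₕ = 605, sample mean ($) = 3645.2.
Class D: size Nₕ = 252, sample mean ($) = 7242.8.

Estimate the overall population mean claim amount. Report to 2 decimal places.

4090.39

x̄_st = (Σ Nₕx̄ₕ) / (Σ Nₕ) = (429·2783.2 + 639·4146.3 + 605·3645.2 + 252·7242.8) / 1925
= 7874010.1 / 1925 = 4090.3949... → 4090.39.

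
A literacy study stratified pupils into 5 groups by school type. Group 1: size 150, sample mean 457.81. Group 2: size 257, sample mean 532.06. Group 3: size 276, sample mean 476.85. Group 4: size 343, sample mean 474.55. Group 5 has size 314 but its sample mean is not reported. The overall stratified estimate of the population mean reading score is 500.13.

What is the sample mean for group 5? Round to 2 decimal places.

542.62

N = 150 + 257 + 276 + 343 + 314 = 1340.
Overall total = μ·N = 500.13·1340 = 670174.2.
Subtract the known strata: 150·457.81 + 257·532.06 + 276·476.85 + 343·474.55 = 499792.17.
Remaining total for group 5: 670174.2 − 499792.17 = 170382.03.
Divide by its size: 170382.03 / 314 = 542.6179... → 542.62.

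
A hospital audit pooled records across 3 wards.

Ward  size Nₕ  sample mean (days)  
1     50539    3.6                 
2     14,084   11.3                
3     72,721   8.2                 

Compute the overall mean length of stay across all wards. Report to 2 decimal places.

6.83

N = 50539 + 14084 + 72721 = 137344.
The stratified mean weights each stratum mean by its population share Nₕ/N.
Σ Nₕx̄ₕ = 50539·3.6 + 14084·11.3 + 72721·8.2 = 181940.4 + 159149.2 + 596312.2 = 937401.8.
Divide by N: 937401.8 / 137344 = 6.8252... → 6.83.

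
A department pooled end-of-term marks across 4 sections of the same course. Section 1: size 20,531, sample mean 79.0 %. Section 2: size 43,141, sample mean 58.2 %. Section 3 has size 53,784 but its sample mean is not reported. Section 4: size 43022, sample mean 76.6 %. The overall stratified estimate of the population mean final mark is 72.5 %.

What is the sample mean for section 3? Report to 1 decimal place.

Σ Nₕx̄ₕ = N·μ, so 53784·x̄_3 = 160478·72.5 − (20531·79.0 + 43141·58.2 + 43022·76.6).
= 11634655 − 7428240.4 = 4206414.6.
x̄_3 = 4206414.6 / 53784 = 78.209... → 78.2.

78.2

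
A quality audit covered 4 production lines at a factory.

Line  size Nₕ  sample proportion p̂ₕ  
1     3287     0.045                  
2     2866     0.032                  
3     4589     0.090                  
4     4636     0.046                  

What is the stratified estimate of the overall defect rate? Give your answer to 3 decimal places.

N = 3287 + 2866 + 4589 + 4636 = 15378.
Overall proportion = Σ (Nₕ/N)·p̂ₕ.
Σ Nₕp̂ₕ = 147.915 + 91.712 + 413.01 + 213.256 = 865.893.
865.893 / 15378 = 0.05631... → 0.056.

0.056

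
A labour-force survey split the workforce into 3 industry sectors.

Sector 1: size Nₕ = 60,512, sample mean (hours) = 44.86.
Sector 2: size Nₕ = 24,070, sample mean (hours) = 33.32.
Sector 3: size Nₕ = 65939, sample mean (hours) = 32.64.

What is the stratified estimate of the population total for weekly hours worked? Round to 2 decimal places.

1: 60512·44.86 = 2714568.32
2: 24070·33.32 = 802012.4
3: 65939·32.64 = 2152248.96
τ̂ = Σ Nₕx̄ₕ = 5668829.68.

5668829.68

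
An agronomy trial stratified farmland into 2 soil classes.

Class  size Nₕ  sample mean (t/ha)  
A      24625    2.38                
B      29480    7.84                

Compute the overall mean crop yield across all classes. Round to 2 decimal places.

5.35

N = 24625 + 29480 = 54105.
The stratified mean weights each stratum mean by its population share Nₕ/N.
Σ Nₕx̄ₕ = 24625·2.38 + 29480·7.84 = 58607.5 + 231123.2 = 289730.7.
Divide by N: 289730.7 / 54105 = 5.3550... → 5.35.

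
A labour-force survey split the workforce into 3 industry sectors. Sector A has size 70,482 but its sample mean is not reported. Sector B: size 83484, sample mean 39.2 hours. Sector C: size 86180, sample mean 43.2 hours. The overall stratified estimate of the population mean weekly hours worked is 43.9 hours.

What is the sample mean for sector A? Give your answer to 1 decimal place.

Σ Nₕx̄ₕ = N·μ, so 70482·x̄_A = 240146·43.9 − (83484·39.2 + 86180·43.2).
= 10542409.4 − 6995548.8 = 3546860.6.
x̄_A = 3546860.6 / 70482 = 50.323... → 50.3.

50.3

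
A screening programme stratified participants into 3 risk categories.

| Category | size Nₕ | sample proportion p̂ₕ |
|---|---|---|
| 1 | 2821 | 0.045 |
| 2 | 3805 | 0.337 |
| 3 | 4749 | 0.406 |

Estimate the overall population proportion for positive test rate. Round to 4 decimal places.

0.2934

Wₕ = Nₕ/N with N = 11375: 0.2480, 0.3345, 0.4175.
p̂_st = 0.2480·0.045 + 0.3345·0.337 + 0.4175·0.406 ≈ 0.293391... → 0.2934.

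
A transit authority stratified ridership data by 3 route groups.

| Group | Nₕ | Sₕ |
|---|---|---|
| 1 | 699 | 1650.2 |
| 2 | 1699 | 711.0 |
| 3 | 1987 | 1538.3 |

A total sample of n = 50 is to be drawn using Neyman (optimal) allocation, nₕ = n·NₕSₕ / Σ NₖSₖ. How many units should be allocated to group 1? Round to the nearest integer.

Σ NₕSₕ = 699·1650.2 + 1699·711.0 + 1987·1538.3 = 5418080.9.
Share for 1: 1153489.8/5418080.9 = 0.21290.
n_1 = 50 × 0.21290 = 10.645... → 11.

11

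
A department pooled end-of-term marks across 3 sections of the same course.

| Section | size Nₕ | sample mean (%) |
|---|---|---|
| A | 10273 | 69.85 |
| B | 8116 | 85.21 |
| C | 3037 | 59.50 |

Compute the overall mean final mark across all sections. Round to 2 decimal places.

N = 10273 + 8116 + 3037 = 21426.
The stratified mean weights each stratum mean by its population share Nₕ/N.
Σ Nₕx̄ₕ = 10273·69.85 + 8116·85.21 + 3037·59.50 = 717569.05 + 691564.36 + 180701.5 = 1589834.91.
Divide by N: 1589834.91 / 21426 = 74.2012... → 74.20.

74.20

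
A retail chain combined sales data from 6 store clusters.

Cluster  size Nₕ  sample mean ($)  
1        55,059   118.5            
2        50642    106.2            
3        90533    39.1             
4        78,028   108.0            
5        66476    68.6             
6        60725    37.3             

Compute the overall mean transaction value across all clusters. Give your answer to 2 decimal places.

76.46

N = 55059 + 50642 + 90533 + 78028 + 66476 + 60725 = 401463.
The stratified mean weights each stratum mean by its population share Nₕ/N.
Σ Nₕx̄ₕ = 55059·118.5 + 50642·106.2 + 90533·39.1 + 78028·108.0 + 66476·68.6 + 60725·37.3 = 6524491.5 + 5378180.4 + 3539840.3 + 8427024 + 4560253.6 + 2265042.5 = 30694832.3.
Divide by N: 30694832.3 / 401463 = 76.4574... → 76.46.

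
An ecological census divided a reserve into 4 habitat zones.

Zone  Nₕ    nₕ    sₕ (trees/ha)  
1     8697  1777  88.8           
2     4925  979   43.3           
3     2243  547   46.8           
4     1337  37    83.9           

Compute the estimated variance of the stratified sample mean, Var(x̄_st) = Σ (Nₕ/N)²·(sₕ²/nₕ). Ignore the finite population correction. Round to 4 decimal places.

2.5086

N = 17202. Term for each stratum: Wₕ²sₕ²/nₕ.
Var(x̄_st) = 1.1342781 + 0.1569812 + 0.0680777 + 1.1492834 = 2.5086204 → 2.5086.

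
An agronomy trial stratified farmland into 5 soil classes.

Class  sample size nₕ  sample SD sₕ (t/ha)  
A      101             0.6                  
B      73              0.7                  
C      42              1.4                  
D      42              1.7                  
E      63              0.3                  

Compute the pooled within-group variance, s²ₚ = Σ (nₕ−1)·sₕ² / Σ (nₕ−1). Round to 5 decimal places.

0.87250

Degrees of freedom: 100 + 72 + 41 + 41 + 62 = 316.
Σ(nₕ−1)sₕ² = 100·0.36 + 72·0.49 + 41·1.96 + 41·2.89 + 62·0.09 = 275.71.
s²ₚ = 275.71 / 316 = 0.8725 → 0.87250.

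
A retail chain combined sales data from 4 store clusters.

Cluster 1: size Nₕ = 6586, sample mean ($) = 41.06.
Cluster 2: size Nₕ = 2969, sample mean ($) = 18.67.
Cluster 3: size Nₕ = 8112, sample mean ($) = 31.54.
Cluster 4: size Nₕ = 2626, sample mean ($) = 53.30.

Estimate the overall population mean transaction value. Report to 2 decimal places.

N = 20293; weights Wₕ = Nₕ/N = (0.3245, 0.1463, 0.3997, 0.1294).
x̄_st = Σ Wₕ·x̄ₕ = 0.3245·41.06 + 0.1463·18.67 + 0.3997·31.54 + 0.1294·53.30 ≈ 35.5625...
→ 35.56.

35.56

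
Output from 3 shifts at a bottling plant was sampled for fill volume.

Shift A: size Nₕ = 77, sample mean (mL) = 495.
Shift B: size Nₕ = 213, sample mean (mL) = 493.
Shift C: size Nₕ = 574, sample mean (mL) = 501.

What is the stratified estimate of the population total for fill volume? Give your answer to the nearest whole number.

430698

A: 77·495 = 38115
B: 213·493 = 105009
C: 574·501 = 287574
τ̂ = Σ Nₕx̄ₕ = 430698.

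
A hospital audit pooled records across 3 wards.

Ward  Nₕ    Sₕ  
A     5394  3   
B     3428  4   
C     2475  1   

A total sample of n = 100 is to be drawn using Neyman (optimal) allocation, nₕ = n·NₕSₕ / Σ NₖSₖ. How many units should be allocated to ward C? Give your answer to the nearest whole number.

Σ NₕSₕ = 5394·3 + 3428·4 + 2475·1 = 32369.
Share for C: 2475/32369 = 0.07646.
n_C = 100 × 0.07646 = 7.646... → 8.

8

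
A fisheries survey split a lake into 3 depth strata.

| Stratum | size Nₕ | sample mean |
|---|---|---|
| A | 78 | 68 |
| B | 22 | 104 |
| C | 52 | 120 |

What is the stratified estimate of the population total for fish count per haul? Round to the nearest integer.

A: 78·68 = 5304
B: 22·104 = 2288
C: 52·120 = 6240
τ̂ = Σ Nₕx̄ₕ = 13832.

13832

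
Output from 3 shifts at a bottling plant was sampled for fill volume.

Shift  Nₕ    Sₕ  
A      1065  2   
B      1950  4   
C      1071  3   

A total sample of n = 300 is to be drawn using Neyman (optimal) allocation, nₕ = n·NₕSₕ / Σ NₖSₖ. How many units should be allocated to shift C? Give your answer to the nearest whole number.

Σ NₕSₕ = 1065·2 + 1950·4 + 1071·3 = 13143.
Share for C: 3213/13143 = 0.24446.
n_C = 300 × 0.24446 = 73.339... → 73.

73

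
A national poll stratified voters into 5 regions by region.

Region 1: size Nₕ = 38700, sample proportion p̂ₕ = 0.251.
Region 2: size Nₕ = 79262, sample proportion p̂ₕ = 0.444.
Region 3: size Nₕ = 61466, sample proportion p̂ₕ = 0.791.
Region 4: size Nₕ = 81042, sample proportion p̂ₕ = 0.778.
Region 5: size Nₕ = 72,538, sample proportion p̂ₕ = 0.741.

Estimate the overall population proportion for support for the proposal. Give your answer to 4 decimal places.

N = 38700 + 79262 + 61466 + 81042 + 72538 = 333008.
Overall proportion = Σ (Nₕ/N)·p̂ₕ.
Σ Nₕp̂ₕ = 9713.7 + 35192.328 + 48619.606 + 63050.676 + 53750.658 = 210326.968.
210326.968 / 333008 = 0.631597... → 0.6316.

0.6316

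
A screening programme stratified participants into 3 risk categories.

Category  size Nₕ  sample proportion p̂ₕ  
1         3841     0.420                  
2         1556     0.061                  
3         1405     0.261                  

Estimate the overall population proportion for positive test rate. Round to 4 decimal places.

0.3050

Wₕ = Nₕ/N with N = 6802: 0.5647, 0.2288, 0.2066.
p̂_st = 0.5647·0.420 + 0.2288·0.061 + 0.2066·0.261 ≈ 0.305034... → 0.3050.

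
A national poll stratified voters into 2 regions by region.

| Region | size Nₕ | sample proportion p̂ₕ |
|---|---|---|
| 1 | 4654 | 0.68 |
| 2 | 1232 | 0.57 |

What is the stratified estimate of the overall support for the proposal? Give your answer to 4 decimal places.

Wₕ = Nₕ/N with N = 5886: 0.7907, 0.2093.
p̂_st = 0.7907·0.68 + 0.2093·0.57 ≈ 0.656976... → 0.6570.

0.6570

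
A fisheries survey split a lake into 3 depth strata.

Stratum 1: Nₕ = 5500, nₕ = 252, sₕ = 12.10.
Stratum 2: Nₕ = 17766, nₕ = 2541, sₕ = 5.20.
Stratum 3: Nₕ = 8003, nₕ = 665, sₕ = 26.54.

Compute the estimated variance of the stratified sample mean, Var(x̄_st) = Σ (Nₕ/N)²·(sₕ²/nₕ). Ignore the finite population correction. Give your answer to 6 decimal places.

N = 31269. Term for each stratum: Wₕ²sₕ²/nₕ.
Var(x̄_st) = 0.017974946 + 0.003435210 + 0.069383762 = 0.090793918 → 0.090794.

0.090794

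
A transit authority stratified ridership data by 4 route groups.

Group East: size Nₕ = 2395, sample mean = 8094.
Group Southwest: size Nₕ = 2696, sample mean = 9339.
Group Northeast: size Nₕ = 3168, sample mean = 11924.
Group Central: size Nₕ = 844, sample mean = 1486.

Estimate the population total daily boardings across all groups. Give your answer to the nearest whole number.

83592490

East: 2395·8094 = 19385130
Southwest: 2696·9339 = 25177944
Northeast: 3168·11924 = 37775232
Central: 844·1486 = 1254184
τ̂ = Σ Nₕx̄ₕ = 83592490.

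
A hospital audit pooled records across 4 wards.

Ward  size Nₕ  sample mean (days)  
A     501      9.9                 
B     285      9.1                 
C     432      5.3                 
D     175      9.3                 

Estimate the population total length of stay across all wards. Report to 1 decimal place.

11470.5

A: 501·9.9 = 4959.9
B: 285·9.1 = 2593.5
C: 432·5.3 = 2289.6
D: 175·9.3 = 1627.5
τ̂ = Σ Nₕx̄ₕ = 11470.5.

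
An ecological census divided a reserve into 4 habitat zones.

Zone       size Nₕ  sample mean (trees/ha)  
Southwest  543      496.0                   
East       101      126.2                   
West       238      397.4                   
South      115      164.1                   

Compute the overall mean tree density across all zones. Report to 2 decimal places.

396.72

N = 997; weights Wₕ = Nₕ/N = (0.5446, 0.1013, 0.2387, 0.1153).
x̄_st = Σ Wₕ·x̄ₕ = 0.5446·496.0 + 0.1013·126.2 + 0.2387·397.4 + 0.1153·164.1 ≈ 396.7171...
→ 396.72.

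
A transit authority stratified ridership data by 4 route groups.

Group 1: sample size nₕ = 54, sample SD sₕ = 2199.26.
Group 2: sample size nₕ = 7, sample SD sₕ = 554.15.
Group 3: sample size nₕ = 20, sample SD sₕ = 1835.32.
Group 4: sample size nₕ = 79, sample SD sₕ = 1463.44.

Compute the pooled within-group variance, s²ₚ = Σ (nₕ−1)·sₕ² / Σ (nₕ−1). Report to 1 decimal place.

1: (54−1)·2199.26² = 53·4836744.5476 = 256347461.0228
2: (7−1)·554.15² = 6·307082.2225 = 1842493.335
3: (20−1)·1835.32² = 19·3368399.5024 = 63999590.5456
4: (79−1)·1463.44² = 78·2141656.6336 = 167049217.4208
Numerator = 489238762.3242; denominator = Σ(nₕ−1) = 156.
s²ₚ = 489238762.3242/156 = 3136145.912... → 3136145.9.

3136145.9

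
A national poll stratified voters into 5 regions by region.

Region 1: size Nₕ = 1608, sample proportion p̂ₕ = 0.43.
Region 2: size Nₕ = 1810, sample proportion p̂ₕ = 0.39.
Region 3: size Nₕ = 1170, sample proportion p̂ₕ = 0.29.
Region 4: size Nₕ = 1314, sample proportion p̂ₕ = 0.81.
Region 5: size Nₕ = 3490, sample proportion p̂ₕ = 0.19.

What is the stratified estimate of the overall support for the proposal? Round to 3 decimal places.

0.369

N = 1608 + 1810 + 1170 + 1314 + 3490 = 9392.
Overall proportion = Σ (Nₕ/N)·p̂ₕ.
Σ Nₕp̂ₕ = 691.44 + 705.9 + 339.3 + 1064.34 + 663.1 = 3464.08.
3464.08 / 9392 = 0.36883... → 0.369.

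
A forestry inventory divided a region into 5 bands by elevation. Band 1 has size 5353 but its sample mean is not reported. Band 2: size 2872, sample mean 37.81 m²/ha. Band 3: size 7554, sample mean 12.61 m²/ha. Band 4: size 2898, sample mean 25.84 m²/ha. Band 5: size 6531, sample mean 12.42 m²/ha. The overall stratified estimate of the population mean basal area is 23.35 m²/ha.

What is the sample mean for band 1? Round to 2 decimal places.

42.74

N = 5353 + 2872 + 7554 + 2898 + 6531 = 25208.
Overall total = μ·N = 23.35·25208 = 588606.8.
Subtract the known strata: 2872·37.81 + 7554·12.61 + 2898·25.84 + 6531·12.42 = 359845.6.
Remaining total for band 1: 588606.8 − 359845.6 = 228761.2.
Divide by its size: 228761.2 / 5353 = 42.7351... → 42.74.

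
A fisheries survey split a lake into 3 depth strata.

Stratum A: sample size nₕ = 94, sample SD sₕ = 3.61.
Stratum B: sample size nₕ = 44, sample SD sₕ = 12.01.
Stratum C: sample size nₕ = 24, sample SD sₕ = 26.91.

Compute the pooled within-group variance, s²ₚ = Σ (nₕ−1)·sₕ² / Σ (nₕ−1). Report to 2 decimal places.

151.38

Degrees of freedom: 93 + 43 + 23 = 159.
Σ(nₕ−1)sₕ² = 93·13.0321 + 43·144.2401 + 23·724.1481 = 24069.7159.
s²ₚ = 24069.7159 / 159 = 151.3819... → 151.38.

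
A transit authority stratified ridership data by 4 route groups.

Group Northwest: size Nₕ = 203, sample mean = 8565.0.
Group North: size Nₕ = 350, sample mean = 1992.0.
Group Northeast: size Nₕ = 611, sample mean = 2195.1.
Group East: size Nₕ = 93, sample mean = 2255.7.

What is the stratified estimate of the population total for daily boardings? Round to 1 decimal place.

Northwest: 203·8565.0 = 1738695
North: 350·1992.0 = 697200
Northeast: 611·2195.1 = 1341206.1
East: 93·2255.7 = 209780.1
τ̂ = Σ Nₕx̄ₕ = 3986881.2.

3986881.2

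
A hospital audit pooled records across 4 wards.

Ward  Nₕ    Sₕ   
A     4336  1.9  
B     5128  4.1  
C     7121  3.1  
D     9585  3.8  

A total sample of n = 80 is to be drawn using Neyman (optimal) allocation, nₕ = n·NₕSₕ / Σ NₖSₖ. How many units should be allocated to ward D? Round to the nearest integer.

A: NₕSₕ = 4336·1.9 = 8238.4
B: NₕSₕ = 5128·4.1 = 21024.8
C: NₕSₕ = 7121·3.1 = 22075.1
D: NₕSₕ = 9585·3.8 = 36423
Σ NₕSₕ = 87761.3.
n_D = 80·36423/87761.3 = 33.202... → 33.

33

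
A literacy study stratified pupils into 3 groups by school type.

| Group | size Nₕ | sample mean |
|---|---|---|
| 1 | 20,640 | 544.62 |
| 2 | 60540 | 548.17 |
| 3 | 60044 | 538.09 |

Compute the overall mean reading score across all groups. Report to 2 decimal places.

N = 141224; weights Wₕ = Nₕ/N = (0.1462, 0.4287, 0.4252).
x̄_st = Σ Wₕ·x̄ₕ = 0.1462·544.62 + 0.4287·548.17 + 0.4252·538.09 ≈ 543.3655...
→ 543.37.

543.37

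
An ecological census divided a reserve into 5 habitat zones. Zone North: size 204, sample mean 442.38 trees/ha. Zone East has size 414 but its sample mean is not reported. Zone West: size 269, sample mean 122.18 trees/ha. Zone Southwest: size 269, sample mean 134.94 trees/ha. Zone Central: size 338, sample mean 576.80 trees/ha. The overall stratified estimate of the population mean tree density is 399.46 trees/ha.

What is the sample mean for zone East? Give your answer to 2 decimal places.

N = 204 + 414 + 269 + 269 + 338 = 1494.
Overall total = μ·N = 399.46·1494 = 596793.24.
Subtract the known strata: 204·442.38 + 269·122.18 + 269·134.94 + 338·576.80 = 354369.2.
Remaining total for zone East: 596793.24 − 354369.2 = 242424.04.
Divide by its size: 242424.04 / 414 = 585.5653... → 585.57.

585.57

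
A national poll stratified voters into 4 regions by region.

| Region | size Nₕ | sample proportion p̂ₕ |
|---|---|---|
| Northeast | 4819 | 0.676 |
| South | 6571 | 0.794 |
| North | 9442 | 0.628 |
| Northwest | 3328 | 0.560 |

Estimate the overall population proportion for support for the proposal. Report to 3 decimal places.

N = 4819 + 6571 + 9442 + 3328 = 24160.
Overall proportion = Σ (Nₕ/N)·p̂ₕ.
Σ Nₕp̂ₕ = 3257.644 + 5217.374 + 5929.576 + 1863.68 = 16268.274.
16268.274 / 24160 = 0.67336... → 0.673.

0.673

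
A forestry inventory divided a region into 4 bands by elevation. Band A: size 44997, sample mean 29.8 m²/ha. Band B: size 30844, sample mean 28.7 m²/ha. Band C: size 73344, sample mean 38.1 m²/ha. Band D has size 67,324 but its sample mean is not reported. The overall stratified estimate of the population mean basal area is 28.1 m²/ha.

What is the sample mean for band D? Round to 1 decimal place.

15.8

Σ Nₕx̄ₕ = N·μ, so 67324·x̄_D = 216509·28.1 − (44997·29.8 + 30844·28.7 + 73344·38.1).
= 6083902.9 − 5020539.8 = 1063363.1.
x̄_D = 1063363.1 / 67324 = 15.795... → 15.8.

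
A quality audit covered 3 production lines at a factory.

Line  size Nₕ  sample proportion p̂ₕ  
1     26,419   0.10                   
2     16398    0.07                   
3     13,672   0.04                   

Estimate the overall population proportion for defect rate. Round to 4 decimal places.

Wₕ = Nₕ/N with N = 56489: 0.4677, 0.2903, 0.2420.
p̂_st = 0.4677·0.10 + 0.2903·0.07 + 0.2420·0.04 ≈ 0.076770... → 0.0768.

0.0768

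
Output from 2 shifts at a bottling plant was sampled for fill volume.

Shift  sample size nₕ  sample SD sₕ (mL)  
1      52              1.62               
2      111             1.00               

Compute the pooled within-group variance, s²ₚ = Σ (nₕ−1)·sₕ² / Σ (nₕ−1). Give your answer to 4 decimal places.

1: (52−1)·1.62² = 51·2.6244 = 133.8444
2: (111−1)·1.00² = 110·1 = 110
Numerator = 243.8444; denominator = Σ(nₕ−1) = 161.
s²ₚ = 243.8444/161 = 1.514561... → 1.5146.

1.5146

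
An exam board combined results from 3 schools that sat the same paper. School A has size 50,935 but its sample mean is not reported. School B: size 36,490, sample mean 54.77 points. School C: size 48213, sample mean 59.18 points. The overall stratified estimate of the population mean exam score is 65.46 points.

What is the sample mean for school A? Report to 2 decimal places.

79.06

Σ Nₕx̄ₕ = N·μ, so 50935·x̄_A = 135638·65.46 − (36490·54.77 + 48213·59.18).
= 8878863.48 − 4851802.64 = 4027060.84.
x̄_A = 4027060.84 / 50935 = 79.0627... → 79.06.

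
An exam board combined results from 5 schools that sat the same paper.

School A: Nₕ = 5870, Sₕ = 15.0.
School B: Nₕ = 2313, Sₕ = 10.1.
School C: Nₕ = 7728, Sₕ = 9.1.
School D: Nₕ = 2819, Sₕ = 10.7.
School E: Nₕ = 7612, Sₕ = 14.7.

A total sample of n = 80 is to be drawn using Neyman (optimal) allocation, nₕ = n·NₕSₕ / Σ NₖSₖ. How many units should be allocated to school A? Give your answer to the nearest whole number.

22

A: NₕSₕ = 5870·15.0 = 88050
B: NₕSₕ = 2313·10.1 = 23361.3
C: NₕSₕ = 7728·9.1 = 70324.8
D: NₕSₕ = 2819·10.7 = 30163.3
E: NₕSₕ = 7612·14.7 = 111896.4
Σ NₕSₕ = 323795.8.
n_A = 80·88050/323795.8 = 21.754... → 22.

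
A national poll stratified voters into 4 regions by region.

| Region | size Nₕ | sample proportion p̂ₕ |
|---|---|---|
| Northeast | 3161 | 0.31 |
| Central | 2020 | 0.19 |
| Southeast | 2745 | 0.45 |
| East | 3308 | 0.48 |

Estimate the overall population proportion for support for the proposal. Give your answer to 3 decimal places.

N = 3161 + 2020 + 2745 + 3308 = 11234.
Overall proportion = Σ (Nₕ/N)·p̂ₕ.
Σ Nₕp̂ₕ = 979.91 + 383.8 + 1235.25 + 1587.84 = 4186.8.
4186.8 / 11234 = 0.37269... → 0.373.

0.373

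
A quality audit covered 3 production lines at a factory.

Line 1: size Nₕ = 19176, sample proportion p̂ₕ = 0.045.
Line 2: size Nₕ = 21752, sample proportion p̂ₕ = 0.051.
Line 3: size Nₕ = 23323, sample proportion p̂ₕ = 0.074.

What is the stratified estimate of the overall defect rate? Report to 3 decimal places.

Wₕ = Nₕ/N with N = 64251: 0.2985, 0.3385, 0.3630.
p̂_st = 0.2985·0.045 + 0.3385·0.051 + 0.3630·0.074 ≈ 0.05756... → 0.058.

0.058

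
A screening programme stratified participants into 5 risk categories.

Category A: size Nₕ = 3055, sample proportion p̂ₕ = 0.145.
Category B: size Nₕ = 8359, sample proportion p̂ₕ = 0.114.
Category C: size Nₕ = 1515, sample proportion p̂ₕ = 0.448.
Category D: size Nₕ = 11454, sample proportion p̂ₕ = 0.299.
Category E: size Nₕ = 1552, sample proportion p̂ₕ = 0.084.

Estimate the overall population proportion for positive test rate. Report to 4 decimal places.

Wₕ = Nₕ/N with N = 25935: 0.1178, 0.3223, 0.0584, 0.4416, 0.0598.
p̂_st = 0.1178·0.145 + 0.3223·0.114 + 0.0584·0.448 + 0.4416·0.299 + 0.0598·0.084 ≈ 0.217071... → 0.2171.

0.2171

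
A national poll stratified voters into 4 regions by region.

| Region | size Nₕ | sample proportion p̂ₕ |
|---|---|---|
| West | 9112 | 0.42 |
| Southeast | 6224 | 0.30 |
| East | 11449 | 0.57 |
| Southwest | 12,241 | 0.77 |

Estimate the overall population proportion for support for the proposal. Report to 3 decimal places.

0.555

Wₕ = Nₕ/N with N = 39026: 0.2335, 0.1595, 0.2934, 0.3137.
p̂_st = 0.2335·0.42 + 0.1595·0.30 + 0.2934·0.57 + 0.3137·0.77 ≈ 0.55465... → 0.555.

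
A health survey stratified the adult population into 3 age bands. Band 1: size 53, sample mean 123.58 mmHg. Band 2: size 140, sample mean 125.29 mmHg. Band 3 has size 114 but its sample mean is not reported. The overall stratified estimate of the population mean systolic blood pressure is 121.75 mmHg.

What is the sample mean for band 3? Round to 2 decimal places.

116.55

Σ Nₕx̄ₕ = N·μ, so 114·x̄_3 = 307·121.75 − (53·123.58 + 140·125.29).
= 37377.25 − 24090.34 = 13286.91.
x̄_3 = 13286.91 / 114 = 116.5518... → 116.55.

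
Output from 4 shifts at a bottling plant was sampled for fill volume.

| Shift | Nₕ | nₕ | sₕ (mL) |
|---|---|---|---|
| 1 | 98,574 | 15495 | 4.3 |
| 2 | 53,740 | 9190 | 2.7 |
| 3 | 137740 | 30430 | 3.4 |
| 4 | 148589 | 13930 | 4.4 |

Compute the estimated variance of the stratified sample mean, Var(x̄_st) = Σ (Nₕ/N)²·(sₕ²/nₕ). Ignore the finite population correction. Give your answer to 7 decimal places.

N = 438643; Wₕ = Nₕ/N.
shift 1: (98574/438643)²·4.3²/15495 = 0.0000602626
shift 2: (53740/438643)²·2.7²/9190 = 0.0000119065
shift 3: (137740/438643)²·3.4²/30430 = 0.0000374588
shift 4: (148589/438643)²·4.4²/13930 = 0.0001594796
Sum = 0.0002691075 → 0.0002691.

0.0002691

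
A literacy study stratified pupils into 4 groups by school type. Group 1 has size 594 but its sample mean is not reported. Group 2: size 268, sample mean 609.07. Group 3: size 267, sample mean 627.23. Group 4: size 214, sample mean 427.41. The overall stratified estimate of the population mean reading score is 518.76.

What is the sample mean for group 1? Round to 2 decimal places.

Σ Nₕx̄ₕ = N·μ, so 594·x̄_1 = 1343·518.76 − (268·609.07 + 267·627.23 + 214·427.41).
= 696694.68 − 422166.91 = 274527.77.
x̄_1 = 274527.77 / 594 = 462.1680... → 462.17.

462.17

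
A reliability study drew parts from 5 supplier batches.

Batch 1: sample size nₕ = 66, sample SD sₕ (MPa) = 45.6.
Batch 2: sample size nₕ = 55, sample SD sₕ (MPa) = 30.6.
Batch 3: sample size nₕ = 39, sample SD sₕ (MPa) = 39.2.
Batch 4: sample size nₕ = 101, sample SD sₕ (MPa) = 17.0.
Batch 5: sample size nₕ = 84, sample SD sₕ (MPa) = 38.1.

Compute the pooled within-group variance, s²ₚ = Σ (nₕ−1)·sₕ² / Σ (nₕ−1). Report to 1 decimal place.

1: (66−1)·45.6² = 65·2079.36 = 135158.4
2: (55−1)·30.6² = 54·936.36 = 50563.44
3: (39−1)·39.2² = 38·1536.64 = 58392.32
4: (101−1)·17.0² = 100·289 = 28900
5: (84−1)·38.1² = 83·1451.61 = 120483.63
Numerator = 393497.79; denominator = Σ(nₕ−1) = 340.
s²ₚ = 393497.79/340 = 1157.346... → 1157.3.

1157.3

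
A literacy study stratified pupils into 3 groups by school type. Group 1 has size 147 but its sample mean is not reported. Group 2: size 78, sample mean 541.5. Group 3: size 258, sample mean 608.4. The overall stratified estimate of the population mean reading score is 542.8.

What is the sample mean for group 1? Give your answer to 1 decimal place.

428.4

N = 147 + 78 + 258 = 483.
Overall total = μ·N = 542.8·483 = 262172.4.
Subtract the known strata: 78·541.5 + 258·608.4 = 199204.2.
Remaining total for group 1: 262172.4 − 199204.2 = 62968.2.
Divide by its size: 62968.2 / 147 = 428.355... → 428.4.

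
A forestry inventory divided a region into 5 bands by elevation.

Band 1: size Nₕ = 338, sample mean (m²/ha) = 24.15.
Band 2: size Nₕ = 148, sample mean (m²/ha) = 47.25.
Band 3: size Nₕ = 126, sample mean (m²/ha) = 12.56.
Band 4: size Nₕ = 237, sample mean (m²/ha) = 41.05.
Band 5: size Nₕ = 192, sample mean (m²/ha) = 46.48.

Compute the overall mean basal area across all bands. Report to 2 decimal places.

34.00

x̄_st = (Σ Nₕx̄ₕ) / (Σ Nₕ) = (338·24.15 + 148·47.25 + 126·12.56 + 237·41.05 + 192·46.48) / 1041
= 35391.27 / 1041 = 33.9974... → 34.00.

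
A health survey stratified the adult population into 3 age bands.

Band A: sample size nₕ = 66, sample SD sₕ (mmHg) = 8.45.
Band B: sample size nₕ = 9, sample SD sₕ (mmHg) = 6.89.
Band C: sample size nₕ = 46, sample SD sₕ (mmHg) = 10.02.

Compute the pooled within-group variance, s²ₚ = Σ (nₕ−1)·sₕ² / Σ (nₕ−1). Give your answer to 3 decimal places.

80.839

Degrees of freedom: 65 + 8 + 45 = 118.
Σ(nₕ−1)sₕ² = 65·71.4025 + 8·47.4721 + 45·100.4004 = 9538.9573.
s²ₚ = 9538.9573 / 118 = 80.83862... → 80.839.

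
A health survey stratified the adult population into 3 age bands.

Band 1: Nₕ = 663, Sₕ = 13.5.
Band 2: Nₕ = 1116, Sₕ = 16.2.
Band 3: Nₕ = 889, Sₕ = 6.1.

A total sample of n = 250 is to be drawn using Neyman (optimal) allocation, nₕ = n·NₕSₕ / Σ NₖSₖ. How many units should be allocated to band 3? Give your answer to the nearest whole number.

Σ NₕSₕ = 663·13.5 + 1116·16.2 + 889·6.1 = 32452.6.
Share for 3: 5422.9/32452.6 = 0.16710.
n_3 = 250 × 0.16710 = 41.776... → 42.

42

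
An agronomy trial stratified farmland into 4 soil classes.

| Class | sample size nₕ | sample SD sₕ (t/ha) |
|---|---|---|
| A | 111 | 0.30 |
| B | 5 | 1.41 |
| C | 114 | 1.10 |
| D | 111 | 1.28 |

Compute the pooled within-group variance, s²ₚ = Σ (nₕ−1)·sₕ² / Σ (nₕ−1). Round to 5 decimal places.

Degrees of freedom: 110 + 4 + 113 + 110 = 337.
Σ(nₕ−1)sₕ² = 110·0.09 + 4·1.9881 + 113·1.21 + 110·1.6384 = 334.8064.
s²ₚ = 334.8064 / 337 = 0.9934908... → 0.99349.

0.99349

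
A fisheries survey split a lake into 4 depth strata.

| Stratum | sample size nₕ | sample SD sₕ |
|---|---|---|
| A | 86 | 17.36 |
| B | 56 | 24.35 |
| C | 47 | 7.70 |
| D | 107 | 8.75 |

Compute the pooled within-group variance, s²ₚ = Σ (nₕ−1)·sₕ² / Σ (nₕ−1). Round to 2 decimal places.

Degrees of freedom: 85 + 55 + 46 + 106 = 292.
Σ(nₕ−1)sₕ² = 85·301.3696 + 55·592.9225 + 46·59.29 + 106·76.5625 = 69070.1185.
s²ₚ = 69070.1185 / 292 = 236.5415... → 236.54.

236.54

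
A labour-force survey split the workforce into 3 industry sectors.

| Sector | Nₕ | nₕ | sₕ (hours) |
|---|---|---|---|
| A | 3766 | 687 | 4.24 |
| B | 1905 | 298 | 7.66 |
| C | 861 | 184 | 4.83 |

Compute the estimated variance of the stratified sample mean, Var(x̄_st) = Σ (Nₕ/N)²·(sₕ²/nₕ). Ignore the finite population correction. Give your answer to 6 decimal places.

0.027648

N = 6532. Term for each stratum: Wₕ²sₕ²/nₕ.
Var(x̄_st) = 0.008698478 + 0.016747072 + 0.002202878 = 0.027648427 → 0.027648.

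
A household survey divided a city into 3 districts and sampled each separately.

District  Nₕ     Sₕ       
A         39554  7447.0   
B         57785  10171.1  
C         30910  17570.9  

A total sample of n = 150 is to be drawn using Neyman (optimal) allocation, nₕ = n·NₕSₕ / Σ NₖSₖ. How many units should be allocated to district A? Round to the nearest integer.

31

Σ NₕSₕ = 39554·7447.0 + 57785·10171.1 + 30910·17570.9 = 1425412170.5.
Share for A: 294558638/1425412170.5 = 0.20665.
n_A = 150 × 0.20665 = 30.997... → 31.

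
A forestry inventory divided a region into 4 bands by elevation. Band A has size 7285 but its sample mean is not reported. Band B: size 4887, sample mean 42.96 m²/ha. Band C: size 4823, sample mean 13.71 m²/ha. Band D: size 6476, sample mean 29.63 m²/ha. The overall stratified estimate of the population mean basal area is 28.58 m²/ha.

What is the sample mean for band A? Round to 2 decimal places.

Σ Nₕx̄ₕ = N·μ, so 7285·x̄_A = 23471·28.58 − (4887·42.96 + 4823·13.71 + 6476·29.63).
= 670801.18 − 467952.73 = 202848.45.
x̄_A = 202848.45 / 7285 = 27.8447... → 27.84.

27.84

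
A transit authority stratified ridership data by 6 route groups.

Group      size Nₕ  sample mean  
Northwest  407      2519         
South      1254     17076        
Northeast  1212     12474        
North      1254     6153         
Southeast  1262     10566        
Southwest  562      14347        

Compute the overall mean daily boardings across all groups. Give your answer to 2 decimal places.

N = 407 + 1254 + 1212 + 1254 + 1262 + 562 = 5951.
Weight each subgroup mean by Nₕ/N and sum.
Σ Nₕx̄ₕ = 407·2519 + 1254·17076 + 1212·12474 + 1254·6153 + 1262·10566 + 562·14347 = 1025233 + 21413304 + 15118488 + 7715862 + 13334292 + 8063014 = 66670193.
Divide by N: 66670193 / 5951 = 11203.1916... → 11203.19.

11203.19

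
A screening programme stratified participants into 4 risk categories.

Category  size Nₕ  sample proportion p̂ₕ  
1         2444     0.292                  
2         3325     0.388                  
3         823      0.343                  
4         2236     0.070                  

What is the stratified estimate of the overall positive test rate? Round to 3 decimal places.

0.277

Wₕ = Nₕ/N with N = 8828: 0.2768, 0.3766, 0.0932, 0.2533.
p̂_st = 0.2768·0.292 + 0.3766·0.388 + 0.0932·0.343 + 0.2533·0.070 ≈ 0.27668... → 0.277.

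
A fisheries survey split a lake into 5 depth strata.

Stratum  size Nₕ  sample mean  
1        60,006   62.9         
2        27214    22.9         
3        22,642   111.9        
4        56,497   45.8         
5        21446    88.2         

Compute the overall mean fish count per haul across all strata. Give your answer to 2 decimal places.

60.76

N = 187805; weights Wₕ = Nₕ/N = (0.3195, 0.1449, 0.1206, 0.3008, 0.1142).
x̄_st = Σ Wₕ·x̄ₕ = 0.3195·62.9 + 0.1449·22.9 + 0.1206·111.9 + 0.3008·45.8 + 0.1142·88.2 ≈ 60.7562...
→ 60.76.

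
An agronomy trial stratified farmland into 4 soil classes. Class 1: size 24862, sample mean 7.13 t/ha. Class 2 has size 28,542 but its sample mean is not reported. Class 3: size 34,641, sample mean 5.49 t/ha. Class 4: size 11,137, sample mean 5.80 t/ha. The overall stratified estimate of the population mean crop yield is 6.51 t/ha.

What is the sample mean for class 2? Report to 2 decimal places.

N = 24862 + 28542 + 34641 + 11137 = 99182.
Overall total = μ·N = 6.51·99182 = 645674.82.
Subtract the known strata: 24862·7.13 + 34641·5.49 + 11137·5.80 = 432039.75.
Remaining total for class 2: 645674.82 − 432039.75 = 213635.07.
Divide by its size: 213635.07 / 28542 = 7.4849... → 7.48.

7.48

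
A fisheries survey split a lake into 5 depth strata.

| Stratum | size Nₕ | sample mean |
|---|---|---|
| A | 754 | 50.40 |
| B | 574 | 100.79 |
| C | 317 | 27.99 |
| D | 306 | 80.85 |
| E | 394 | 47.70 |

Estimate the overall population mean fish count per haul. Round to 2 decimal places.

63.22

N = 754 + 574 + 317 + 306 + 394 = 2345.
Overall mean = Σ (Nₕ/N)·x̄ₕ — weight by population share, not a simple average.
Σ Nₕx̄ₕ = 754·50.40 + 574·100.79 + 317·27.99 + 306·80.85 + 394·47.70 = 38001.6 + 57853.46 + 8872.83 + 24740.1 + 18793.8 = 148261.79.
Divide by N: 148261.79 / 2345 = 63.2246... → 63.22.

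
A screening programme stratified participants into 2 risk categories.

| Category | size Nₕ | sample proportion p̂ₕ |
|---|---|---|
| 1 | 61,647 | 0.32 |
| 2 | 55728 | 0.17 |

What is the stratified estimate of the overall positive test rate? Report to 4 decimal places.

0.2488

N = 61647 + 55728 = 117375.
Overall proportion = Σ (Nₕ/N)·p̂ₕ.
Σ Nₕp̂ₕ = 19727.04 + 9473.76 = 29200.8.
29200.8 / 117375 = 0.248782... → 0.2488.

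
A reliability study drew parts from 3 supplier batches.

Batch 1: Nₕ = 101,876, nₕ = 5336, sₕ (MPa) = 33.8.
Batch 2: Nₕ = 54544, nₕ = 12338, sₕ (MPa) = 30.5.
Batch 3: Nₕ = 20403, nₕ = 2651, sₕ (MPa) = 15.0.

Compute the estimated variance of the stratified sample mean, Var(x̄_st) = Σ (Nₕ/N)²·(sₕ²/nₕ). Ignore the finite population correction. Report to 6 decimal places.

N = 176823. Term for each stratum: Wₕ²sₕ²/nₕ.
Var(x̄_st) = 0.071069595 + 0.007174165 + 0.001130013 = 0.079373773 → 0.079374.

0.079374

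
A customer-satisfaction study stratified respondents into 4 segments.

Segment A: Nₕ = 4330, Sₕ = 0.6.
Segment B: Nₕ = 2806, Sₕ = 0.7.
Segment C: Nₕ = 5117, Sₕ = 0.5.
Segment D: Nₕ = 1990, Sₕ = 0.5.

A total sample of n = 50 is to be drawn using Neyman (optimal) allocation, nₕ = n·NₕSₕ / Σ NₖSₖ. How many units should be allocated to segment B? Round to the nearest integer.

12

Σ NₕSₕ = 4330·0.6 + 2806·0.7 + 5117·0.5 + 1990·0.5 = 8115.7.
Share for B: 1964.2/8115.7 = 0.24202.
n_B = 50 × 0.24202 = 12.101... → 12.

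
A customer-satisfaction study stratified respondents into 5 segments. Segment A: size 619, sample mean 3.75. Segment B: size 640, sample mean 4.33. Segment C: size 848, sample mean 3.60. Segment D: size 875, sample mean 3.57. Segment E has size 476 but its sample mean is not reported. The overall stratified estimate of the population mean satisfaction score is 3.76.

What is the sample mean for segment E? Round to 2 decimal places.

Σ Nₕx̄ₕ = N·μ, so 476·x̄_E = 3458·3.76 − (619·3.75 + 640·4.33 + 848·3.60 + 875·3.57).
= 13002.08 − 11269 = 1733.08.
x̄_E = 1733.08 / 476 = 3.6409... → 3.64.

3.64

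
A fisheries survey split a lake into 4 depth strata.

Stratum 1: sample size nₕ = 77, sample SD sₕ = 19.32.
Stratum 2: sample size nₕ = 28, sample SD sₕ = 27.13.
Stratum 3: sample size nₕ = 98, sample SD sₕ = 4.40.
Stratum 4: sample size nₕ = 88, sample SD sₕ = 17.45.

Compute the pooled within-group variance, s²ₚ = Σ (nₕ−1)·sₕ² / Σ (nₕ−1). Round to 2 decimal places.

266.94

1: (77−1)·19.32² = 76·373.2624 = 28367.9424
2: (28−1)·27.13² = 27·736.0369 = 19872.9963
3: (98−1)·4.40² = 97·19.36 = 1877.92
4: (88−1)·17.45² = 87·304.5025 = 26491.7175
Numerator = 76610.5762; denominator = Σ(nₕ−1) = 287.
s²ₚ = 76610.5762/287 = 266.9358... → 266.94.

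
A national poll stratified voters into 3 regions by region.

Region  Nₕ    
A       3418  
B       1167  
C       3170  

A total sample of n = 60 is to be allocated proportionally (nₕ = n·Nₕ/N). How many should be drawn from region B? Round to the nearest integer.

9

Share of region B = 1167/7755 = 0.15048.
Allocate 60 × 0.15048 = 9.029... → 9.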